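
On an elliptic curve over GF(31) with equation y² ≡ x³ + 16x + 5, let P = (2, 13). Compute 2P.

tangent at (2, 13): λ = (3·2² + 16)/(2·13) ≡ 28/26. 26⁻¹ ≡ 6 (mod 31), so λ ≡ 28·6 ≡ 13.
  x = λ² - 2 - 2 = 169 - 4 ≡ 10; y = λ·(2 - 10) - 13 ≡ 7. → (10, 7)

(10, 7)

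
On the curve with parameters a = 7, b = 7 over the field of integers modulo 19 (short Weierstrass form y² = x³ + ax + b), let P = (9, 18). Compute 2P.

(8, 9)

tangent at (9, 18): λ = (3·9² + 7)/(2·18) ≡ 3/17. 17⁻¹ ≡ 9 (mod 19), so λ ≡ 3·9 ≡ 8.
  x = λ² - 9 - 9 = 64 - 18 ≡ 8; y = λ·(9 - 8) - 18 ≡ 9. → (8, 9)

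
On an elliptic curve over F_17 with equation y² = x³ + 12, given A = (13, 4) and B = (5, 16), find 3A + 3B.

(1, 8)

First 3A:
Repeated addition: build up to 3A.
2A: tangent at (13, 4): λ = (3·13² + 0)/(2·4) ≡ 14/8. 8⁻¹ ≡ 15 (mod 17), so λ ≡ 14·15 ≡ 6.
  x = λ² - 13 - 13 = 36 - 26 ≡ 10; y = λ·(13 - 10) - 4 ≡ 14. → (10, 14)
3A: (10, 14) + (13, 4). λ = (4 - 14)/(13 - 10) ≡ 7/3 mod 17. 3⁻¹ ≡ 6 (mod 17), so λ ≡ 8.
  x = λ² - 10 - 13 = 64 - 23 ≡ 7; y = λ·(10 - 7) - 14 ≡ 10. → (7, 10)
3A = (7, 10).
Next 3B:
Repeated addition: build up to 3B.
2B: tangent at (5, 16): λ = (3·5² + 0)/(2·16) ≡ 7/15. 15⁻¹ ≡ 8 (mod 17) since 15·8 = 120 ≡ 1, so λ ≡ 7·8 ≡ 5.
  x = λ² - 5 - 5 = 25 - 10 ≡ 15; y = λ·(5 - 15) - 16 ≡ 2. → (15, 2)
3B: (15, 2) + (5, 16). λ = (16 - 2)/(5 - 15) ≡ 14/7 mod 17. 7⁻¹ ≡ 5 (mod 17), so λ ≡ 2.
  x = λ² - 15 - 5 = 4 - 20 ≡ 1; y = λ·(15 - 1) - 2 ≡ 9. → (1, 9)
3B = (1, 9).
Finally 3A + 3B:
(7, 10) + (1, 9). λ = (9 - 10)/(1 - 7) ≡ 16/11 mod 17. 11⁻¹ ≡ 14 (mod 17), so λ ≡ 3.
  x = λ² - 7 - 1 = 9 - 8 ≡ 1; y = λ·(7 - 1) - 10 ≡ 8. → (1, 8)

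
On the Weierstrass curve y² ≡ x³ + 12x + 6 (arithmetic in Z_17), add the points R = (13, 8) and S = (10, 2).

(13, 8) + (10, 2). λ = (2 - 8)/(10 - 13) ≡ 11/14 mod 17. 14⁻¹ ≡ 11 (mod 17), so λ ≡ 2.
  x = λ² - 13 - 10 = 4 - 23 ≡ 15; y = λ·(13 - 15) - 8 ≡ 5. → (15, 5)

(15, 5)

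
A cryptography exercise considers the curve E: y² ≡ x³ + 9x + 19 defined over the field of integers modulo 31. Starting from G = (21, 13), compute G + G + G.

(24, 4)

Repeated addition: build up to 3G.
2G: tangent at (21, 13): λ = (3·21² + 9)/(2·13) ≡ 30/26. 26⁻¹ ≡ 6 (mod 31) since 26·6 = 156 ≡ 1, so λ ≡ 30·6 ≡ 25.
  x = λ² - 21 - 21 = 625 - 42 ≡ 25; y = λ·(21 - 25) - 13 ≡ 11. → (25, 11)
3G: (25, 11) + (21, 13). λ = (13 - 11)/(21 - 25) ≡ 2/27 mod 31. 27⁻¹ ≡ 23 (mod 31) since 27·23 = 621 ≡ 1, so λ ≡ 15.
  x = λ² - 25 - 21 = 225 - 46 ≡ 24; y = λ·(25 - 24) - 11 ≡ 4. → (24, 4)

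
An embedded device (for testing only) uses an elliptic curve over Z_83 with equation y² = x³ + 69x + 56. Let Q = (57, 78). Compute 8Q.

Double-and-add on 8 = (1000)₂. Start with Q = (57, 78) for the leading 1-bit.
double: tangent at (57, 78): λ = (3·57² + 69)/(2·78) ≡ 22/73. 73⁻¹ ≡ 58 (mod 83), so λ ≡ 22·58 ≡ 31.
  x = λ² - 57 - 57 = 961 - 114 ≡ 17; y = λ·(57 - 17) - 78 ≡ 0. → (17, 0)
double: (17, 0) + (17, 0): same x and y₁ ≡ -y₂, so the sum is the point at infinity.
double: the point at infinity + the point at infinity = the point at infinity (identity).

O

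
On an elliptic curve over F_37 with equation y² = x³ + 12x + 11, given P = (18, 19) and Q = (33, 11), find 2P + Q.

First 2P:
Repeated addition: build up to 2P.
2P: tangent at (18, 19): λ = (3·18² + 12)/(2·19) ≡ 22/1. 1⁻¹ ≡ 1 (mod 37) since 1·1 = 1 ≡ 1, so λ ≡ 22·1 ≡ 22.
  x = λ² - 18 - 18 = 484 - 36 ≡ 4; y = λ·(18 - 4) - 19 ≡ 30. → (4, 30)
2P = (4, 30).
Finally 2P + Q:
(4, 30) + (33, 11). λ = (11 - 30)/(33 - 4) ≡ 18/29 mod 37. 29⁻¹ ≡ 23 (mod 37) since 29·23 = 667 ≡ 1, so λ ≡ 7.
  x = λ² - 4 - 33 = 49 - 37 ≡ 12; y = λ·(4 - 12) - 30 ≡ 25. → (12, 25)

(12, 25)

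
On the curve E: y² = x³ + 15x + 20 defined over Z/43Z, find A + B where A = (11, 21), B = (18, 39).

(11, 21) + (18, 39). λ = (39 - 21)/(18 - 11) ≡ 18/7 mod 43. 7⁻¹ ≡ 37 (mod 43), so λ ≡ 21.
  x = λ² - 11 - 18 = 441 - 29 ≡ 25; y = λ·(11 - 25) - 21 ≡ 29. → (25, 29)

(25, 29)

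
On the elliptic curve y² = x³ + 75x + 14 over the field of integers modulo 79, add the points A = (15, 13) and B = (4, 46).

(15, 13) + (4, 46). λ = (46 - 13)/(4 - 15) ≡ 33/68 mod 79. 68⁻¹ ≡ 43 (mod 79), so λ ≡ 76.
  x = λ² - 15 - 4 = 5776 - 19 ≡ 69; y = λ·(15 - 69) - 13 ≡ 70. → (69, 70)

(69, 70)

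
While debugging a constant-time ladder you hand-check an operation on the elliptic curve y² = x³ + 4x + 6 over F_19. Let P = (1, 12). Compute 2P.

(3, 8)

tangent at (1, 12): λ = (3·1² + 4)/(2·12) ≡ 7/5. 5⁻¹ ≡ 4 (mod 19), so λ ≡ 7·4 ≡ 9.
  x = λ² - 1 - 1 = 81 - 2 ≡ 3; y = λ·(1 - 3) - 12 ≡ 8. → (3, 8)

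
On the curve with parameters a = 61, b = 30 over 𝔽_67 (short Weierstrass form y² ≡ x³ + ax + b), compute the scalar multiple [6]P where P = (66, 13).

(49, 1)

Double-and-add on 6 = (110)₂. Start with P = (66, 13) for the leading 1-bit.
double: tangent at (66, 13): λ = (3·66² + 61)/(2·13) ≡ 64/26. 26⁻¹ ≡ 49 (mod 67), so λ ≡ 64·49 ≡ 54.
  x = λ² - 66 - 66 = 2916 - 132 ≡ 37; y = λ·(66 - 37) - 13 ≡ 12. → (37, 12)
add P: (37, 12) + (66, 13). λ = (13 - 12)/(66 - 37) ≡ 1/29 mod 67. 29⁻¹ ≡ 37 (mod 67) since 29·37 = 1073 ≡ 1, so λ ≡ 37.
  x = λ² - 37 - 66 = 1369 - 103 ≡ 60; y = λ·(37 - 60) - 12 ≡ 8. → (60, 8)
double: tangent at (60, 8): λ = (3·60² + 61)/(2·8) ≡ 7/16. 16⁻¹ ≡ 21 (mod 67), so λ ≡ 7·21 ≡ 13.
  x = λ² - 60 - 60 = 169 - 120 ≡ 49; y = λ·(60 - 49) - 8 ≡ 1. → (49, 1)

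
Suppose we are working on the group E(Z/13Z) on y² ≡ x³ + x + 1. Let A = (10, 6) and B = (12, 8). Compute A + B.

(10, 6) + (12, 8). λ = (8 - 6)/(12 - 10) ≡ 2/2 mod 13. 2⁻¹ ≡ 7 (mod 13) since 2·7 = 14 ≡ 1, so λ ≡ 1.
  x = λ² - 10 - 12 = 1 - 22 ≡ 5; y = λ·(10 - 5) - 6 ≡ 12. → (5, 12)

(5, 12)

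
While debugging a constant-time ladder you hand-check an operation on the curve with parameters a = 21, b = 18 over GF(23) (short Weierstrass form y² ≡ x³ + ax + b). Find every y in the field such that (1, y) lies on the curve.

x³ + 21x + 18 = 40 ≡ 17 (mod 23).
17 is a non-residue mod 23; no y exists.

none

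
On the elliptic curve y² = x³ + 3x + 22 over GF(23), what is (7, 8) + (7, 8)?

(11, 12)

tangent at (7, 8): λ = (3·7² + 3)/(2·8) ≡ 12/16. 16⁻¹ ≡ 13 (mod 23) since 16·13 = 208 ≡ 1, so λ ≡ 12·13 ≡ 18.
  x = λ² - 7 - 7 = 324 - 14 ≡ 11; y = λ·(7 - 11) - 8 ≡ 12. → (11, 12)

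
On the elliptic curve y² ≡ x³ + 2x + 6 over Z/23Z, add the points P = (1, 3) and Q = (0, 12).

(1, 3) + (0, 12). λ = (12 - 3)/(0 - 1) ≡ 9/22 mod 23. 22⁻¹ ≡ 22 (mod 23) since 22·22 = 484 ≡ 1, so λ ≡ 14.
  x = λ² - 1 - 0 = 196 - 1 ≡ 11; y = λ·(1 - 11) - 3 ≡ 18. → (11, 18)

(11, 18)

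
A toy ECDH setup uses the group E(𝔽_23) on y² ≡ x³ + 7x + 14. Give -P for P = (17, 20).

(17, 3)

-(17, 20) = (17, -20 mod 23) = (17, 3).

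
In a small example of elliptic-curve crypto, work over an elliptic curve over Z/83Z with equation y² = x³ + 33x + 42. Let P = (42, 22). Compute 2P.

(36, 59)

tangent at (42, 22): λ = (3·42² + 33)/(2·22) ≡ 13/44. 44⁻¹ ≡ 17 (mod 83), so λ ≡ 13·17 ≡ 55.
  x = λ² - 42 - 42 = 3025 - 84 ≡ 36; y = λ·(42 - 36) - 22 ≡ 59. → (36, 59)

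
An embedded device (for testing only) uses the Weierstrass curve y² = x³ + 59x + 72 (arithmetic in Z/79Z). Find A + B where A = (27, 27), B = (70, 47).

(34, 12)

(27, 27) + (70, 47). λ = (47 - 27)/(70 - 27) ≡ 20/43 mod 79. 43⁻¹ ≡ 68 (mod 79), so λ ≡ 17.
  x = λ² - 27 - 70 = 289 - 97 ≡ 34; y = λ·(27 - 34) - 27 ≡ 12. → (34, 12)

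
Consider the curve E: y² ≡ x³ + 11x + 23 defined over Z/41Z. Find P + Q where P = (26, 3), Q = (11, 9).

(26, 3) + (11, 9). λ = (9 - 3)/(11 - 26) ≡ 6/26 mod 41. 26⁻¹ ≡ 30 (mod 41) since 26·30 = 780 ≡ 1, so λ ≡ 16.
  x = λ² - 26 - 11 = 256 - 37 ≡ 14; y = λ·(26 - 14) - 3 ≡ 25. → (14, 25)

(14, 25)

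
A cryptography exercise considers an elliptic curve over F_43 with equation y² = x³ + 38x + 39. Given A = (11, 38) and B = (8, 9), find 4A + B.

First 4A:
Double-and-add on 4 = (100)₂. Start with A = (11, 38) for the leading 1-bit.
double: tangent at (11, 38): λ = (3·11² + 38)/(2·38) ≡ 14/33. 33⁻¹ ≡ 30 (mod 43) since 33·30 = 990 ≡ 1, so λ ≡ 14·30 ≡ 33.
  x = λ² - 11 - 11 = 1089 - 22 ≡ 35; y = λ·(11 - 35) - 38 ≡ 30. → (35, 30)
double: tangent at (35, 30): λ = (3·35² + 38)/(2·30) ≡ 15/17. 17⁻¹ ≡ 38 (mod 43), so λ ≡ 15·38 ≡ 11.
  x = λ² - 35 - 35 = 121 - 70 ≡ 8; y = λ·(35 - 8) - 30 ≡ 9. → (8, 9)
4A = (8, 9).
Finally 4A + B:
tangent at (8, 9): λ = (3·8² + 38)/(2·9) ≡ 15/18. 18⁻¹ ≡ 12 (mod 43) since 18·12 = 216 ≡ 1, so λ ≡ 15·12 ≡ 8.
  x = λ² - 8 - 8 = 64 - 16 ≡ 5; y = λ·(8 - 5) - 9 ≡ 15. → (5, 15)

(5, 15)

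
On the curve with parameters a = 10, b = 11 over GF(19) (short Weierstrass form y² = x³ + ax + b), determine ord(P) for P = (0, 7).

11

2P: tangent at (0, 7): λ = (3·0² + 10)/(2·7) ≡ 10/14. 14⁻¹ ≡ 15 (mod 19), so λ ≡ 10·15 ≡ 17.
  x = λ² - 0 - 0 = 289 - 0 ≡ 4; y = λ·(0 - 4) - 7 ≡ 1. → (4, 1)
3P: (4, 1) + (0, 7). λ = (7 - 1)/(0 - 4) ≡ 6/15 mod 19. 15⁻¹ ≡ 14 (mod 19) since 15·14 = 210 ≡ 1, so λ ≡ 8.
  x = λ² - 4 - 0 = 64 - 4 ≡ 3; y = λ·(4 - 3) - 1 ≡ 7. → (3, 7)
4P: (3, 7) + (0, 7). λ = (7 - 7)/(0 - 3) ≡ 0/16 mod 19. 16⁻¹ ≡ 6 (mod 19) since 16·6 = 96 ≡ 1, so λ ≡ 0.
  x = λ² - 3 - 0 = 0 - 3 ≡ 16; y = λ·(3 - 16) - 7 ≡ 12. → (16, 12)
5P: (16, 12) + (0, 7). λ = (7 - 12)/(0 - 16) ≡ 14/3 mod 19. 3⁻¹ ≡ 13 (mod 19) since 3·13 = 39 ≡ 1, so λ ≡ 11.
  x = λ² - 16 - 0 = 121 - 16 ≡ 10; y = λ·(16 - 10) - 12 ≡ 16. → (10, 16)
6P: (10, 16) + (0, 7). λ = (7 - 16)/(0 - 10) ≡ 10/9 mod 19. 9⁻¹ ≡ 17 (mod 19), so λ ≡ 18.
  x = λ² - 10 - 0 = 324 - 10 ≡ 10; y = λ·(10 - 10) - 16 ≡ 3. → (10, 3)
7P: (10, 3) + (0, 7). λ = (7 - 3)/(0 - 10) ≡ 4/9 mod 19. 9⁻¹ ≡ 17 (mod 19), so λ ≡ 11.
  x = λ² - 10 - 0 = 121 - 10 ≡ 16; y = λ·(10 - 16) - 3 ≡ 7. → (16, 7)
8P: (16, 7) + (0, 7). λ = (7 - 7)/(0 - 16) ≡ 0/3 mod 19. 3⁻¹ ≡ 13 (mod 19), so λ ≡ 0.
  x = λ² - 16 - 0 = 0 - 16 ≡ 3; y = λ·(16 - 3) - 7 ≡ 12. → (3, 12)
9P: (3, 12) + (0, 7). λ = (7 - 12)/(0 - 3) ≡ 14/16 mod 19. 16⁻¹ ≡ 6 (mod 19) since 16·6 = 96 ≡ 1, so λ ≡ 8.
  x = λ² - 3 - 0 = 64 - 3 ≡ 4; y = λ·(3 - 4) - 12 ≡ 18. → (4, 18)
10P: (4, 18) + (0, 7). λ = (7 - 18)/(0 - 4) ≡ 8/15 mod 19. 15⁻¹ ≡ 14 (mod 19) since 15·14 = 210 ≡ 1, so λ ≡ 17.
  x = λ² - 4 - 0 = 289 - 4 ≡ 0; y = λ·(4 - 0) - 18 ≡ 12. → (0, 12)
11P: (0, 12) + (0, 7): same x and y₁ ≡ -y₂, so the sum is ∞.
11P = ∞, so the order is 11.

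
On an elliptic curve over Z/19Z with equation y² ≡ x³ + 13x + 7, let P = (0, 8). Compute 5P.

(3, 15)

Double-and-add on 5 = (101)₂. Start with P = (0, 8) for the leading 1-bit.
double: tangent at (0, 8): λ = (3·0² + 13)/(2·8) ≡ 13/16. 16⁻¹ ≡ 6 (mod 19), so λ ≡ 13·6 ≡ 2.
  x = λ² - 0 - 0 = 4 - 0 ≡ 4; y = λ·(0 - 4) - 8 ≡ 3. → (4, 3)
double: tangent at (4, 3): λ = (3·4² + 13)/(2·3) ≡ 4/6. 6⁻¹ ≡ 16 (mod 19) since 6·16 = 96 ≡ 1, so λ ≡ 4·16 ≡ 7.
  x = λ² - 4 - 4 = 49 - 8 ≡ 3; y = λ·(4 - 3) - 3 ≡ 4. → (3, 4)
add P: (3, 4) + (0, 8). λ = (8 - 4)/(0 - 3) ≡ 4/16 mod 19. 16⁻¹ ≡ 6 (mod 19) since 16·6 = 96 ≡ 1, so λ ≡ 5.
  x = λ² - 3 - 0 = 25 - 3 ≡ 3; y = λ·(3 - 3) - 4 ≡ 15. → (3, 15)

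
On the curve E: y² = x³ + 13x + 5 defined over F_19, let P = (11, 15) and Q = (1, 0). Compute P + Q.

(11, 15) + (1, 0). λ = (0 - 15)/(1 - 11) ≡ 4/9 mod 19. 9⁻¹ ≡ 17 (mod 19), so λ ≡ 11.
  x = λ² - 11 - 1 = 121 - 12 ≡ 14; y = λ·(11 - 14) - 15 ≡ 9. → (14, 9)

(14, 9)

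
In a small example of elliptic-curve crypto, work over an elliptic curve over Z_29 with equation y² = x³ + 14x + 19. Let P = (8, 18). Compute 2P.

(12, 1)

tangent at (8, 18): λ = (3·8² + 14)/(2·18) ≡ 3/7. 7⁻¹ ≡ 25 (mod 29), so λ ≡ 3·25 ≡ 17.
  x = λ² - 8 - 8 = 289 - 16 ≡ 12; y = λ·(8 - 12) - 18 ≡ 1. → (12, 1)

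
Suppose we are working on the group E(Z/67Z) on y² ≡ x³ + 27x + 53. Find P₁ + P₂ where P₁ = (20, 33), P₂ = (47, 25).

(59, 53)

(20, 33) + (47, 25). λ = (25 - 33)/(47 - 20) ≡ 59/27 mod 67. 27⁻¹ ≡ 5 (mod 67), so λ ≡ 27.
  x = λ² - 20 - 47 = 729 - 67 ≡ 59; y = λ·(20 - 59) - 33 ≡ 53. → (59, 53)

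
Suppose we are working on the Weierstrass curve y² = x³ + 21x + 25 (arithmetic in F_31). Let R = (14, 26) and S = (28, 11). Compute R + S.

(27, 30)

(14, 26) + (28, 11). λ = (11 - 26)/(28 - 14) ≡ 16/14 mod 31. 14⁻¹ ≡ 20 (mod 31) since 14·20 = 280 ≡ 1, so λ ≡ 10.
  x = λ² - 14 - 28 = 100 - 42 ≡ 27; y = λ·(14 - 27) - 26 ≡ 30. → (27, 30)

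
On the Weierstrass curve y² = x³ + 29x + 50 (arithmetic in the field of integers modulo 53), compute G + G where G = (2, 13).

tangent at (2, 13): λ = (3·2² + 29)/(2·13) ≡ 41/26. 26⁻¹ ≡ 51 (mod 53), so λ ≡ 41·51 ≡ 24.
  x = λ² - 2 - 2 = 576 - 4 ≡ 42; y = λ·(2 - 42) - 13 ≡ 34. → (42, 34)

(42, 34)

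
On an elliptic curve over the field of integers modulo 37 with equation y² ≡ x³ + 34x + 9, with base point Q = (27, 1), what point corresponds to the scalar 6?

(22, 3)

Double-and-add on 6 = (110)₂. Start with Q = (27, 1) for the leading 1-bit.
double: tangent at (27, 1): λ = (3·27² + 34)/(2·1) ≡ 1/2. 2⁻¹ ≡ 19 (mod 37), so λ ≡ 1·19 ≡ 19.
  x = λ² - 27 - 27 = 361 - 54 ≡ 11; y = λ·(27 - 11) - 1 ≡ 7. → (11, 7)
add Q: (11, 7) + (27, 1). λ = (1 - 7)/(27 - 11) ≡ 31/16 mod 37. 16⁻¹ ≡ 7 (mod 37), so λ ≡ 32.
  x = λ² - 11 - 27 = 1024 - 38 ≡ 24; y = λ·(11 - 24) - 7 ≡ 21. → (24, 21)
double: tangent at (24, 21): λ = (3·24² + 34)/(2·21) ≡ 23/5. 5⁻¹ ≡ 15 (mod 37), so λ ≡ 23·15 ≡ 12.
  x = λ² - 24 - 24 = 144 - 48 ≡ 22; y = λ·(24 - 22) - 21 ≡ 3. → (22, 3)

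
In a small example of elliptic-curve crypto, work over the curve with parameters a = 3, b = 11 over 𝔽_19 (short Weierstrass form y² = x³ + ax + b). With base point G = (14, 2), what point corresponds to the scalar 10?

O

Repeated addition: build up to 10G.
2G: tangent at (14, 2): λ = (3·14² + 3)/(2·2) ≡ 2/4. 4⁻¹ ≡ 5 (mod 19), so λ ≡ 2·5 ≡ 10.
  x = λ² - 14 - 14 = 100 - 28 ≡ 15; y = λ·(14 - 15) - 2 ≡ 7. → (15, 7)
3G: (15, 7) + (14, 2). λ = (2 - 7)/(14 - 15) ≡ 14/18 mod 19. 18⁻¹ ≡ 18 (mod 19), so λ ≡ 5.
  x = λ² - 15 - 14 = 25 - 29 ≡ 15; y = λ·(15 - 15) - 7 ≡ 12. → (15, 12)
4G: (15, 12) + (14, 2). λ = (2 - 12)/(14 - 15) ≡ 9/18 mod 19. 18⁻¹ ≡ 18 (mod 19), so λ ≡ 10.
  x = λ² - 15 - 14 = 100 - 29 ≡ 14; y = λ·(15 - 14) - 12 ≡ 17. → (14, 17)
5G: (14, 17) + (14, 2): same x and y₁ ≡ -y₂, so the sum is 𝒪.
6G: 𝒪 + (14, 2) = (14, 2) (identity).
7G: tangent at (14, 2): λ = (3·14² + 3)/(2·2) ≡ 2/4. 4⁻¹ ≡ 5 (mod 19), so λ ≡ 2·5 ≡ 10.
  x = λ² - 14 - 14 = 100 - 28 ≡ 15; y = λ·(14 - 15) - 2 ≡ 7. → (15, 7)
8G: (15, 7) + (14, 2). λ = (2 - 7)/(14 - 15) ≡ 14/18 mod 19. 18⁻¹ ≡ 18 (mod 19), so λ ≡ 5.
  x = λ² - 15 - 14 = 25 - 29 ≡ 15; y = λ·(15 - 15) - 7 ≡ 12. → (15, 12)
9G: (15, 12) + (14, 2). λ = (2 - 12)/(14 - 15) ≡ 9/18 mod 19. 18⁻¹ ≡ 18 (mod 19) since 18·18 = 324 ≡ 1, so λ ≡ 10.
  x = λ² - 15 - 14 = 100 - 29 ≡ 14; y = λ·(15 - 14) - 12 ≡ 17. → (14, 17)
10G: (14, 17) + (14, 2): same x and y₁ ≡ -y₂, so the sum is 𝒪.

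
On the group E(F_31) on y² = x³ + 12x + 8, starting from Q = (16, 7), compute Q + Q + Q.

(5, 10)

Repeated addition: build up to 3Q.
2Q: tangent at (16, 7): λ = (3·16² + 12)/(2·7) ≡ 5/14. 14⁻¹ ≡ 20 (mod 31), so λ ≡ 5·20 ≡ 7.
  x = λ² - 16 - 16 = 49 - 32 ≡ 17; y = λ·(16 - 17) - 7 ≡ 17. → (17, 17)
3Q: (17, 17) + (16, 7). λ = (7 - 17)/(16 - 17) ≡ 21/30 mod 31. 30⁻¹ ≡ 30 (mod 31) since 30·30 = 900 ≡ 1, so λ ≡ 10.
  x = λ² - 17 - 16 = 100 - 33 ≡ 5; y = λ·(17 - 5) - 17 ≡ 10. → (5, 10)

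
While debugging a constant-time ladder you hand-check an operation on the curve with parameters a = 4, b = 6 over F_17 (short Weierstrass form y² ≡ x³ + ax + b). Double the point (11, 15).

tangent at (11, 15): λ = (3·11² + 4)/(2·15) ≡ 10/13. 13⁻¹ ≡ 4 (mod 17) since 13·4 = 52 ≡ 1, so λ ≡ 10·4 ≡ 6.
  x = λ² - 11 - 11 = 36 - 22 ≡ 14; y = λ·(11 - 14) - 15 ≡ 1. → (14, 1)

(14, 1)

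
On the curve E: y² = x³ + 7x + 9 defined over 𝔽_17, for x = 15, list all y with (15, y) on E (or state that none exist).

2, 15

x³ + 7x + 9 = 3489 ≡ 4 (mod 17).
Square roots of 4 mod 17: 2 and 15 (since 2² = 4 ≡ 4).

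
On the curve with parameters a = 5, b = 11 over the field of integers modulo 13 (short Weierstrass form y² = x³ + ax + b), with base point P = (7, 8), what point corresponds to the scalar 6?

Double-and-add on 6 = (110)₂. Start with P = (7, 8) for the leading 1-bit.
double: tangent at (7, 8): λ = (3·7² + 5)/(2·8) ≡ 9/3. 3⁻¹ ≡ 9 (mod 13) since 3·9 = 27 ≡ 1, so λ ≡ 9·9 ≡ 3.
  x = λ² - 7 - 7 = 9 - 14 ≡ 8; y = λ·(7 - 8) - 8 ≡ 2. → (8, 2)
add P: (8, 2) + (7, 8). λ = (8 - 2)/(7 - 8) ≡ 6/12 mod 13. 12⁻¹ ≡ 12 (mod 13) since 12·12 = 144 ≡ 1, so λ ≡ 7.
  x = λ² - 8 - 7 = 49 - 15 ≡ 8; y = λ·(8 - 8) - 2 ≡ 11. → (8, 11)
double: tangent at (8, 11): λ = (3·8² + 5)/(2·11) ≡ 2/9. 9⁻¹ ≡ 3 (mod 13), so λ ≡ 2·3 ≡ 6.
  x = λ² - 8 - 8 = 36 - 16 ≡ 7; y = λ·(8 - 7) - 11 ≡ 8. → (7, 8)

(7, 8)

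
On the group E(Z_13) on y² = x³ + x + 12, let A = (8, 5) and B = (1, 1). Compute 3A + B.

(2, 3)

First 3A:
Repeated addition: build up to 3A.
2A: tangent at (8, 5): λ = (3·8² + 1)/(2·5) ≡ 11/10. 10⁻¹ ≡ 4 (mod 13), so λ ≡ 11·4 ≡ 5.
  x = λ² - 8 - 8 = 25 - 16 ≡ 9; y = λ·(8 - 9) - 5 ≡ 3. → (9, 3)
3A: (9, 3) + (8, 5). λ = (5 - 3)/(8 - 9) ≡ 2/12 mod 13. 12⁻¹ ≡ 12 (mod 13), so λ ≡ 11.
  x = λ² - 9 - 8 = 121 - 17 ≡ 0; y = λ·(9 - 0) - 3 ≡ 5. → (0, 5)
3A = (0, 5).
Finally 3A + B:
(0, 5) + (1, 1). λ = (1 - 5)/(1 - 0) ≡ 9/1 mod 13. 1⁻¹ ≡ 1 (mod 13), so λ ≡ 9.
  x = λ² - 0 - 1 = 81 - 1 ≡ 2; y = λ·(0 - 2) - 5 ≡ 3. → (2, 3)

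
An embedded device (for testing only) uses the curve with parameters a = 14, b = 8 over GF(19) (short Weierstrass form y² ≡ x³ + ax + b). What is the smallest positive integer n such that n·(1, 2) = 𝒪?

2P: tangent at (1, 2): λ = (3·1² + 14)/(2·2) ≡ 17/4. 4⁻¹ ≡ 5 (mod 19) since 4·5 = 20 ≡ 1, so λ ≡ 17·5 ≡ 9.
  x = λ² - 1 - 1 = 81 - 2 ≡ 3; y = λ·(1 - 3) - 2 ≡ 18. → (3, 18)
3P: (3, 18) + (1, 2). λ = (2 - 18)/(1 - 3) ≡ 3/17 mod 19. 17⁻¹ ≡ 9 (mod 19), so λ ≡ 8.
  x = λ² - 3 - 1 = 64 - 4 ≡ 3; y = λ·(3 - 3) - 18 ≡ 1. → (3, 1)
4P: (3, 1) + (1, 2). λ = (2 - 1)/(1 - 3) ≡ 1/17 mod 19. 17⁻¹ ≡ 9 (mod 19) since 17·9 = 153 ≡ 1, so λ ≡ 9.
  x = λ² - 3 - 1 = 81 - 4 ≡ 1; y = λ·(3 - 1) - 1 ≡ 17. → (1, 17)
5P: (1, 17) + (1, 2): same x and y₁ ≡ -y₂, so the sum is 𝒪.
5P = 𝒪, so the order is 5.

5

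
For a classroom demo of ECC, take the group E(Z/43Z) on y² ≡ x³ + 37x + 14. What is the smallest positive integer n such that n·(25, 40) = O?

2P: tangent at (25, 40): λ = (3·25² + 37)/(2·40) ≡ 20/37. 37⁻¹ ≡ 7 (mod 43) since 37·7 = 259 ≡ 1, so λ ≡ 20·7 ≡ 11.
  x = λ² - 25 - 25 = 121 - 50 ≡ 28; y = λ·(25 - 28) - 40 ≡ 13. → (28, 13)
3P: (28, 13) + (25, 40). λ = (40 - 13)/(25 - 28) ≡ 27/40 mod 43. 40⁻¹ ≡ 14 (mod 43) since 40·14 = 560 ≡ 1, so λ ≡ 34.
  x = λ² - 28 - 25 = 1156 - 53 ≡ 28; y = λ·(28 - 28) - 13 ≡ 30. → (28, 30)
4P: (28, 30) + (25, 40). λ = (40 - 30)/(25 - 28) ≡ 10/40 mod 43. 40⁻¹ ≡ 14 (mod 43), so λ ≡ 11.
  x = λ² - 28 - 25 = 121 - 53 ≡ 25; y = λ·(28 - 25) - 30 ≡ 3. → (25, 3)
5P: (25, 3) + (25, 40): same x and y₁ ≡ -y₂, so the sum is O.
5P = O, so the order is 5.

5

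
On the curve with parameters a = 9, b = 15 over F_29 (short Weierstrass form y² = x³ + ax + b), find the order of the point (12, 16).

5

2P: tangent at (12, 16): λ = (3·12² + 9)/(2·16) ≡ 6/3. 3⁻¹ ≡ 10 (mod 29), so λ ≡ 6·10 ≡ 2.
  x = λ² - 12 - 12 = 4 - 24 ≡ 9; y = λ·(12 - 9) - 16 ≡ 19. → (9, 19)
3P: (9, 19) + (12, 16). λ = (16 - 19)/(12 - 9) ≡ 26/3 mod 29. 3⁻¹ ≡ 10 (mod 29), so λ ≡ 28.
  x = λ² - 9 - 12 = 784 - 21 ≡ 9; y = λ·(9 - 9) - 19 ≡ 10. → (9, 10)
4P: (9, 10) + (12, 16). λ = (16 - 10)/(12 - 9) ≡ 6/3 mod 29. 3⁻¹ ≡ 10 (mod 29), so λ ≡ 2.
  x = λ² - 9 - 12 = 4 - 21 ≡ 12; y = λ·(9 - 12) - 10 ≡ 13. → (12, 13)
5P: (12, 13) + (12, 16): same x and y₁ ≡ -y₂, so the sum is O.
5P = O, so the order is 5.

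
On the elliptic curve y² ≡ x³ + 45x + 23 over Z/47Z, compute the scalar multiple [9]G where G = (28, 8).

Double-and-add on 9 = (1001)₂. Start with G = (28, 8) for the leading 1-bit.
double: tangent at (28, 8): λ = (3·28² + 45)/(2·8) ≡ 0/16. 16⁻¹ ≡ 3 (mod 47) since 16·3 = 48 ≡ 1, so λ ≡ 0·3 ≡ 0.
  x = λ² - 28 - 28 = 0 - 56 ≡ 38; y = λ·(28 - 38) - 8 ≡ 39. → (38, 39)
double: tangent at (38, 39): λ = (3·38² + 45)/(2·39) ≡ 6/31. 31⁻¹ ≡ 44 (mod 47) since 31·44 = 1364 ≡ 1, so λ ≡ 6·44 ≡ 29.
  x = λ² - 38 - 38 = 841 - 76 ≡ 13; y = λ·(38 - 13) - 39 ≡ 28. → (13, 28)
double: tangent at (13, 28): λ = (3·13² + 45)/(2·28) ≡ 35/9. 9⁻¹ ≡ 21 (mod 47), so λ ≡ 35·21 ≡ 30.
  x = λ² - 13 - 13 = 900 - 26 ≡ 28; y = λ·(13 - 28) - 28 ≡ 39. → (28, 39)
add G: (28, 39) + (28, 8): same x and y₁ ≡ -y₂, so the sum is O.

O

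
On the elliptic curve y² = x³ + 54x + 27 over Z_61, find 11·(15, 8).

Write Q = (15, 8).
Repeated addition: build up to 11Q.
2Q: tangent at (15, 8): λ = (3·15² + 54)/(2·8) ≡ 58/16. 16⁻¹ ≡ 42 (mod 61), so λ ≡ 58·42 ≡ 57.
  x = λ² - 15 - 15 = 3249 - 30 ≡ 47; y = λ·(15 - 47) - 8 ≡ 59. → (47, 59)
3Q: (47, 59) + (15, 8). λ = (8 - 59)/(15 - 47) ≡ 10/29 mod 61. 29⁻¹ ≡ 40 (mod 61), so λ ≡ 34.
  x = λ² - 47 - 15 = 1156 - 62 ≡ 57; y = λ·(47 - 57) - 59 ≡ 28. → (57, 28)
4Q: (57, 28) + (15, 8). λ = (8 - 28)/(15 - 57) ≡ 41/19 mod 61. 19⁻¹ ≡ 45 (mod 61) since 19·45 = 855 ≡ 1, so λ ≡ 15.
  x = λ² - 57 - 15 = 225 - 72 ≡ 31; y = λ·(57 - 31) - 28 ≡ 57. → (31, 57)
5Q: (31, 57) + (15, 8). λ = (8 - 57)/(15 - 31) ≡ 12/45 mod 61. 45⁻¹ ≡ 19 (mod 61), so λ ≡ 45.
  x = λ² - 31 - 15 = 2025 - 46 ≡ 27; y = λ·(31 - 27) - 57 ≡ 1. → (27, 1)
6Q: (27, 1) + (15, 8). λ = (8 - 1)/(15 - 27) ≡ 7/49 mod 61. 49⁻¹ ≡ 5 (mod 61), so λ ≡ 35.
  x = λ² - 27 - 15 = 1225 - 42 ≡ 24; y = λ·(27 - 24) - 1 ≡ 43. → (24, 43)
7Q: (24, 43) + (15, 8). λ = (8 - 43)/(15 - 24) ≡ 26/52 mod 61. 52⁻¹ ≡ 27 (mod 61), so λ ≡ 31.
  x = λ² - 24 - 15 = 961 - 39 ≡ 7; y = λ·(24 - 7) - 43 ≡ 57. → (7, 57)
8Q: (7, 57) + (15, 8). λ = (8 - 57)/(15 - 7) ≡ 12/8 mod 61. 8⁻¹ ≡ 23 (mod 61) since 8·23 = 184 ≡ 1, so λ ≡ 32.
  x = λ² - 7 - 15 = 1024 - 22 ≡ 26; y = λ·(7 - 26) - 57 ≡ 6. → (26, 6)
9Q: (26, 6) + (15, 8). λ = (8 - 6)/(15 - 26) ≡ 2/50 mod 61. 50⁻¹ ≡ 11 (mod 61), so λ ≡ 22.
  x = λ² - 26 - 15 = 484 - 41 ≡ 16; y = λ·(26 - 16) - 6 ≡ 31. → (16, 31)
10Q: (16, 31) + (15, 8). λ = (8 - 31)/(15 - 16) ≡ 38/60 mod 61. 60⁻¹ ≡ 60 (mod 61), so λ ≡ 23.
  x = λ² - 16 - 15 = 529 - 31 ≡ 10; y = λ·(16 - 10) - 31 ≡ 46. → (10, 46)
11Q: (10, 46) + (15, 8). λ = (8 - 46)/(15 - 10) ≡ 23/5 mod 61. 5⁻¹ ≡ 49 (mod 61) since 5·49 = 245 ≡ 1, so λ ≡ 29.
  x = λ² - 10 - 15 = 841 - 25 ≡ 23; y = λ·(10 - 23) - 46 ≡ 4. → (23, 4)

(23, 4)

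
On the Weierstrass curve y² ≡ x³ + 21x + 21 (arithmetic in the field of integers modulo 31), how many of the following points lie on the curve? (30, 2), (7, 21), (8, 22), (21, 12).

2

(30, 2): 2² ≡ 4, rhs ≡ 30 → off.
(7, 21): 21² ≡ 7, rhs ≡ 15 → off.
(8, 22): 22² ≡ 19, rhs ≡ 19 → on.
(21, 12): 12² ≡ 20, rhs ≡ 20 → on.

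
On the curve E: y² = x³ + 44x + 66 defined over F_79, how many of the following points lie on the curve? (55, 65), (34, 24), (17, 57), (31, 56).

2

(55, 65): 65² ≡ 38, rhs ≡ 38 → on.
(34, 24): 24² ≡ 23, rhs ≡ 23 → on.
(17, 57): 57² ≡ 10, rhs ≡ 39 → off.
(31, 56): 56² ≡ 55, rhs ≡ 16 → off.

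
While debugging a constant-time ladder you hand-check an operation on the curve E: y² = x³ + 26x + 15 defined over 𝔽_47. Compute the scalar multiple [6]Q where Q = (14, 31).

(19, 41)

Double-and-add on 6 = (110)₂. Start with Q = (14, 31) for the leading 1-bit.
double: tangent at (14, 31): λ = (3·14² + 26)/(2·31) ≡ 3/15. 15⁻¹ ≡ 22 (mod 47), so λ ≡ 3·22 ≡ 19.
  x = λ² - 14 - 14 = 361 - 28 ≡ 4; y = λ·(14 - 4) - 31 ≡ 18. → (4, 18)
add Q: (4, 18) + (14, 31). λ = (31 - 18)/(14 - 4) ≡ 13/10 mod 47. 10⁻¹ ≡ 33 (mod 47), so λ ≡ 6.
  x = λ² - 4 - 14 = 36 - 18 ≡ 18; y = λ·(4 - 18) - 18 ≡ 39. → (18, 39)
double: tangent at (18, 39): λ = (3·18² + 26)/(2·39) ≡ 11/31. 31⁻¹ ≡ 44 (mod 47) since 31·44 = 1364 ≡ 1, so λ ≡ 11·44 ≡ 14.
  x = λ² - 18 - 18 = 196 - 36 ≡ 19; y = λ·(18 - 19) - 39 ≡ 41. → (19, 41)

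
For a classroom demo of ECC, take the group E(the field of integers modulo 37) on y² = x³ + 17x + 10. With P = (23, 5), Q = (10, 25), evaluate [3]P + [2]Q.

First 3P:
Repeated addition: build up to 3P.
2P: tangent at (23, 5): λ = (3·23² + 17)/(2·5) ≡ 13/10. 10⁻¹ ≡ 26 (mod 37) since 10·26 = 260 ≡ 1, so λ ≡ 13·26 ≡ 5.
  x = λ² - 23 - 23 = 25 - 46 ≡ 16; y = λ·(23 - 16) - 5 ≡ 30. → (16, 30)
3P: (16, 30) + (23, 5). λ = (5 - 30)/(23 - 16) ≡ 12/7 mod 37. 7⁻¹ ≡ 16 (mod 37), so λ ≡ 7.
  x = λ² - 16 - 23 = 49 - 39 ≡ 10; y = λ·(16 - 10) - 30 ≡ 12. → (10, 12)
3P = (10, 12).
Next 2Q:
Repeated addition: build up to 2Q.
2Q: tangent at (10, 25): λ = (3·10² + 17)/(2·25) ≡ 21/13. 13⁻¹ ≡ 20 (mod 37) since 13·20 = 260 ≡ 1, so λ ≡ 21·20 ≡ 13.
  x = λ² - 10 - 10 = 169 - 20 ≡ 1; y = λ·(10 - 1) - 25 ≡ 18. → (1, 18)
2Q = (1, 18).
Finally 3P + 2Q:
(10, 12) + (1, 18). λ = (18 - 12)/(1 - 10) ≡ 6/28 mod 37. 28⁻¹ ≡ 4 (mod 37), so λ ≡ 24.
  x = λ² - 10 - 1 = 576 - 11 ≡ 10; y = λ·(10 - 10) - 12 ≡ 25. → (10, 25)

(10, 25)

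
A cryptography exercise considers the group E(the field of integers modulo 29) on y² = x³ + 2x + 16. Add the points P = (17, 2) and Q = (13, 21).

(17, 2) + (13, 21). λ = (21 - 2)/(13 - 17) ≡ 19/25 mod 29. 25⁻¹ ≡ 7 (mod 29) since 25·7 = 175 ≡ 1, so λ ≡ 17.
  x = λ² - 17 - 13 = 289 - 30 ≡ 27; y = λ·(17 - 27) - 2 ≡ 2. → (27, 2)

(27, 2)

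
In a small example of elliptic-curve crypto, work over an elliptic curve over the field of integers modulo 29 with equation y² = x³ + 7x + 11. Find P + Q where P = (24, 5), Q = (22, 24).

(8, 17)

(24, 5) + (22, 24). λ = (24 - 5)/(22 - 24) ≡ 19/27 mod 29. 27⁻¹ ≡ 14 (mod 29) since 27·14 = 378 ≡ 1, so λ ≡ 5.
  x = λ² - 24 - 22 = 25 - 46 ≡ 8; y = λ·(24 - 8) - 5 ≡ 17. → (8, 17)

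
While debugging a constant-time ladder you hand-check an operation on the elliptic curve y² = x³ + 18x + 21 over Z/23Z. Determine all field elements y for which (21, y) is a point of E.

x³ + 18x + 21 = 9660 ≡ 0 (mod 23).
Only y = 0 satisfies y² ≡ 0.

0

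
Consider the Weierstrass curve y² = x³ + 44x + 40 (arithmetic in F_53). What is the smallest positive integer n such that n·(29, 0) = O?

2

2P: (29, 0) + (29, 0): same x and y₁ ≡ -y₂, so the sum is O.
2P = O, so the order is 2.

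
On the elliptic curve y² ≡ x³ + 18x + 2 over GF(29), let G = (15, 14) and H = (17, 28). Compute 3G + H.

(27, 25)

First 3G:
Repeated addition: build up to 3G.
2G: tangent at (15, 14): λ = (3·15² + 18)/(2·14) ≡ 26/28. 28⁻¹ ≡ 28 (mod 29) since 28·28 = 784 ≡ 1, so λ ≡ 26·28 ≡ 3.
  x = λ² - 15 - 15 = 9 - 30 ≡ 8; y = λ·(15 - 8) - 14 ≡ 7. → (8, 7)
3G: (8, 7) + (15, 14). λ = (14 - 7)/(15 - 8) ≡ 7/7 mod 29. 7⁻¹ ≡ 25 (mod 29) since 7·25 = 175 ≡ 1, so λ ≡ 1.
  x = λ² - 8 - 15 = 1 - 23 ≡ 7; y = λ·(8 - 7) - 7 ≡ 23. → (7, 23)
3G = (7, 23).
Finally 3G + H:
(7, 23) + (17, 28). λ = (28 - 23)/(17 - 7) ≡ 5/10 mod 29. 10⁻¹ ≡ 3 (mod 29), so λ ≡ 15.
  x = λ² - 7 - 17 = 225 - 24 ≡ 27; y = λ·(7 - 27) - 23 ≡ 25. → (27, 25)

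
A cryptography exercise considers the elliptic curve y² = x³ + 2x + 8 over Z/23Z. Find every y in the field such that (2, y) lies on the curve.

x³ + 2x + 8 = 20 ≡ 20 (mod 23).
20 is a non-residue mod 23; no y exists.

none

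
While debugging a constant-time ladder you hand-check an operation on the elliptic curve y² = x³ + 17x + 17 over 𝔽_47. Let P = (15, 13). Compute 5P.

(0, 39)

Repeated addition: build up to 5P.
2P: tangent at (15, 13): λ = (3·15² + 17)/(2·13) ≡ 34/26. 26⁻¹ ≡ 38 (mod 47) since 26·38 = 988 ≡ 1, so λ ≡ 34·38 ≡ 23.
  x = λ² - 15 - 15 = 529 - 30 ≡ 29; y = λ·(15 - 29) - 13 ≡ 41. → (29, 41)
3P: (29, 41) + (15, 13). λ = (13 - 41)/(15 - 29) ≡ 19/33 mod 47. 33⁻¹ ≡ 10 (mod 47), so λ ≡ 2.
  x = λ² - 29 - 15 = 4 - 44 ≡ 7; y = λ·(29 - 7) - 41 ≡ 3. → (7, 3)
4P: (7, 3) + (15, 13). λ = (13 - 3)/(15 - 7) ≡ 10/8 mod 47. 8⁻¹ ≡ 6 (mod 47) since 8·6 = 48 ≡ 1, so λ ≡ 13.
  x = λ² - 7 - 15 = 169 - 22 ≡ 6; y = λ·(7 - 6) - 3 ≡ 10. → (6, 10)
5P: (6, 10) + (15, 13). λ = (13 - 10)/(15 - 6) ≡ 3/9 mod 47. 9⁻¹ ≡ 21 (mod 47), so λ ≡ 16.
  x = λ² - 6 - 15 = 256 - 21 ≡ 0; y = λ·(6 - 0) - 10 ≡ 39. → (0, 39)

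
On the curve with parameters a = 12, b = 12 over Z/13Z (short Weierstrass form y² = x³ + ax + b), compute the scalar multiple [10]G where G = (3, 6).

Double-and-add on 10 = (1010)₂. Start with G = (3, 6) for the leading 1-bit.
double: tangent at (3, 6): λ = (3·3² + 12)/(2·6) ≡ 0/12. 12⁻¹ ≡ 12 (mod 13), so λ ≡ 0·12 ≡ 0.
  x = λ² - 3 - 3 = 0 - 6 ≡ 7; y = λ·(3 - 7) - 6 ≡ 7. → (7, 7)
double: tangent at (7, 7): λ = (3·7² + 12)/(2·7) ≡ 3/1. 1⁻¹ ≡ 1 (mod 13), so λ ≡ 3·1 ≡ 3.
  x = λ² - 7 - 7 = 9 - 14 ≡ 8; y = λ·(7 - 8) - 7 ≡ 3. → (8, 3)
add G: (8, 3) + (3, 6). λ = (6 - 3)/(3 - 8) ≡ 3/8 mod 13. 8⁻¹ ≡ 5 (mod 13), so λ ≡ 2.
  x = λ² - 8 - 3 = 4 - 11 ≡ 6; y = λ·(8 - 6) - 3 ≡ 1. → (6, 1)
double: tangent at (6, 1): λ = (3·6² + 12)/(2·1) ≡ 3/2. 2⁻¹ ≡ 7 (mod 13), so λ ≡ 3·7 ≡ 8.
  x = λ² - 6 - 6 = 64 - 12 ≡ 0; y = λ·(6 - 0) - 1 ≡ 8. → (0, 8)

(0, 8)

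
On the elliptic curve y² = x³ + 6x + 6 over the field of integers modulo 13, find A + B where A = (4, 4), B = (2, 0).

(4, 4) + (2, 0). λ = (0 - 4)/(2 - 4) ≡ 9/11 mod 13. 11⁻¹ ≡ 6 (mod 13), so λ ≡ 2.
  x = λ² - 4 - 2 = 4 - 6 ≡ 11; y = λ·(4 - 11) - 4 ≡ 8. → (11, 8)

(11, 8)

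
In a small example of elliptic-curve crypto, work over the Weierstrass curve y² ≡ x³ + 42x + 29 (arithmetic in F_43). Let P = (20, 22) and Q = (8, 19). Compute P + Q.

(7, 35)

(20, 22) + (8, 19). λ = (19 - 22)/(8 - 20) ≡ 40/31 mod 43. 31⁻¹ ≡ 25 (mod 43), so λ ≡ 11.
  x = λ² - 20 - 8 = 121 - 28 ≡ 7; y = λ·(20 - 7) - 22 ≡ 35. → (7, 35)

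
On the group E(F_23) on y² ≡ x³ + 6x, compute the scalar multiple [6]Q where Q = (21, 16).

(12, 12)

Repeated addition: build up to 6Q.
2Q: tangent at (21, 16): λ = (3·21² + 6)/(2·16) ≡ 18/9. 9⁻¹ ≡ 18 (mod 23) since 9·18 = 162 ≡ 1, so λ ≡ 18·18 ≡ 2.
  x = λ² - 21 - 21 = 4 - 42 ≡ 8; y = λ·(21 - 8) - 16 ≡ 10. → (8, 10)
3Q: (8, 10) + (21, 16). λ = (16 - 10)/(21 - 8) ≡ 6/13 mod 23. 13⁻¹ ≡ 16 (mod 23), so λ ≡ 4.
  x = λ² - 8 - 21 = 16 - 29 ≡ 10; y = λ·(8 - 10) - 10 ≡ 5. → (10, 5)
4Q: (10, 5) + (21, 16). λ = (16 - 5)/(21 - 10) ≡ 11/11 mod 23. 11⁻¹ ≡ 21 (mod 23) since 11·21 = 231 ≡ 1, so λ ≡ 1.
  x = λ² - 10 - 21 = 1 - 31 ≡ 16; y = λ·(10 - 16) - 5 ≡ 12. → (16, 12)
5Q: (16, 12) + (21, 16). λ = (16 - 12)/(21 - 16) ≡ 4/5 mod 23. 5⁻¹ ≡ 14 (mod 23) since 5·14 = 70 ≡ 1, so λ ≡ 10.
  x = λ² - 16 - 21 = 100 - 37 ≡ 17; y = λ·(16 - 17) - 12 ≡ 1. → (17, 1)
6Q: (17, 1) + (21, 16). λ = (16 - 1)/(21 - 17) ≡ 15/4 mod 23. 4⁻¹ ≡ 6 (mod 23), so λ ≡ 21.
  x = λ² - 17 - 21 = 441 - 38 ≡ 12; y = λ·(17 - 12) - 1 ≡ 12. → (12, 12)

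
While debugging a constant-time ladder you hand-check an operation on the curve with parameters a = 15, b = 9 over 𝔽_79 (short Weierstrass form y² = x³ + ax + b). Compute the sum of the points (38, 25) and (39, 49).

(38, 25) + (39, 49). λ = (49 - 25)/(39 - 38) ≡ 24/1 mod 79. 1⁻¹ ≡ 1 (mod 79), so λ ≡ 24.
  x = λ² - 38 - 39 = 576 - 77 ≡ 25; y = λ·(38 - 25) - 25 ≡ 50. → (25, 50)

(25, 50)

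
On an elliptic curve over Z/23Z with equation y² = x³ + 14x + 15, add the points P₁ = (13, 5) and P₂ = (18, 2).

(8, 15)

(13, 5) + (18, 2). λ = (2 - 5)/(18 - 13) ≡ 20/5 mod 23. 5⁻¹ ≡ 14 (mod 23) since 5·14 = 70 ≡ 1, so λ ≡ 4.
  x = λ² - 13 - 18 = 16 - 31 ≡ 8; y = λ·(13 - 8) - 5 ≡ 15. → (8, 15)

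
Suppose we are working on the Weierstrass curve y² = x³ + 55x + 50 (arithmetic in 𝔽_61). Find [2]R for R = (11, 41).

(23, 60)

tangent at (11, 41): λ = (3·11² + 55)/(2·41) ≡ 52/21. 21⁻¹ ≡ 32 (mod 61) since 21·32 = 672 ≡ 1, so λ ≡ 52·32 ≡ 17.
  x = λ² - 11 - 11 = 289 - 22 ≡ 23; y = λ·(11 - 23) - 41 ≡ 60. → (23, 60)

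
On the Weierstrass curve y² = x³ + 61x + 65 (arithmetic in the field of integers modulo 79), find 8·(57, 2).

Write Q = (57, 2).
Repeated addition: build up to 8Q.
2Q: tangent at (57, 2): λ = (3·57² + 61)/(2·2) ≡ 12/4. 4⁻¹ ≡ 20 (mod 79), so λ ≡ 12·20 ≡ 3.
  x = λ² - 57 - 57 = 9 - 114 ≡ 53; y = λ·(57 - 53) - 2 ≡ 10. → (53, 10)
3Q: (53, 10) + (57, 2). λ = (2 - 10)/(57 - 53) ≡ 71/4 mod 79. 4⁻¹ ≡ 20 (mod 79) since 4·20 = 80 ≡ 1, so λ ≡ 77.
  x = λ² - 53 - 57 = 5929 - 110 ≡ 52; y = λ·(53 - 52) - 10 ≡ 67. → (52, 67)
4Q: (52, 67) + (57, 2). λ = (2 - 67)/(57 - 52) ≡ 14/5 mod 79. 5⁻¹ ≡ 16 (mod 79), so λ ≡ 66.
  x = λ² - 52 - 57 = 4356 - 109 ≡ 60; y = λ·(52 - 60) - 67 ≡ 37. → (60, 37)
5Q: (60, 37) + (57, 2). λ = (2 - 37)/(57 - 60) ≡ 44/76 mod 79. 76⁻¹ ≡ 26 (mod 79), so λ ≡ 38.
  x = λ² - 60 - 57 = 1444 - 117 ≡ 63; y = λ·(60 - 63) - 37 ≡ 7. → (63, 7)
6Q: (63, 7) + (57, 2). λ = (2 - 7)/(57 - 63) ≡ 74/73 mod 79. 73⁻¹ ≡ 13 (mod 79), so λ ≡ 14.
  x = λ² - 63 - 57 = 196 - 120 ≡ 76; y = λ·(63 - 76) - 7 ≡ 48. → (76, 48)
7Q: (76, 48) + (57, 2). λ = (2 - 48)/(57 - 76) ≡ 33/60 mod 79. 60⁻¹ ≡ 54 (mod 79) since 60·54 = 3240 ≡ 1, so λ ≡ 44.
  x = λ² - 76 - 57 = 1936 - 133 ≡ 65; y = λ·(76 - 65) - 48 ≡ 41. → (65, 41)
8Q: (65, 41) + (57, 2). λ = (2 - 41)/(57 - 65) ≡ 40/71 mod 79. 71⁻¹ ≡ 69 (mod 79) since 71·69 = 4899 ≡ 1, so λ ≡ 74.
  x = λ² - 65 - 57 = 5476 - 122 ≡ 61; y = λ·(65 - 61) - 41 ≡ 18. → (61, 18)

(61, 18)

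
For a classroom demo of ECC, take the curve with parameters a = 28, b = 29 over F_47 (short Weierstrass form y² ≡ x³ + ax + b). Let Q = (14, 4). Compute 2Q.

tangent at (14, 4): λ = (3·14² + 28)/(2·4) ≡ 5/8. 8⁻¹ ≡ 6 (mod 47) since 8·6 = 48 ≡ 1, so λ ≡ 5·6 ≡ 30.
  x = λ² - 14 - 14 = 900 - 28 ≡ 26; y = λ·(14 - 26) - 4 ≡ 12. → (26, 12)

(26, 12)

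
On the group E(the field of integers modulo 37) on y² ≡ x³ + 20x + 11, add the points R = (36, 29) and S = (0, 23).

(36, 29) + (0, 23). λ = (23 - 29)/(0 - 36) ≡ 31/1 mod 37. 1⁻¹ ≡ 1 (mod 37) since 1·1 = 1 ≡ 1, so λ ≡ 31.
  x = λ² - 36 - 0 = 961 - 36 ≡ 0; y = λ·(36 - 0) - 29 ≡ 14. → (0, 14)

(0, 14)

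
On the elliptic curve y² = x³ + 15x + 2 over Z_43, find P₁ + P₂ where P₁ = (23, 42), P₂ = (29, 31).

(23, 42) + (29, 31). λ = (31 - 42)/(29 - 23) ≡ 32/6 mod 43. 6⁻¹ ≡ 36 (mod 43), so λ ≡ 34.
  x = λ² - 23 - 29 = 1156 - 52 ≡ 29; y = λ·(23 - 29) - 42 ≡ 12. → (29, 12)

(29, 12)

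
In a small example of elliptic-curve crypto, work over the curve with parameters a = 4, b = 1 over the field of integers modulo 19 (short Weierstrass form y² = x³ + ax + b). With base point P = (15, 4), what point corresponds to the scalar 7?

Double-and-add on 7 = (111)₂. Start with P = (15, 4) for the leading 1-bit.
double: tangent at (15, 4): λ = (3·15² + 4)/(2·4) ≡ 14/8. 8⁻¹ ≡ 12 (mod 19), so λ ≡ 14·12 ≡ 16.
  x = λ² - 15 - 15 = 256 - 30 ≡ 17; y = λ·(15 - 17) - 4 ≡ 2. → (17, 2)
add P: (17, 2) + (15, 4). λ = (4 - 2)/(15 - 17) ≡ 2/17 mod 19. 17⁻¹ ≡ 9 (mod 19), so λ ≡ 18.
  x = λ² - 17 - 15 = 324 - 32 ≡ 7; y = λ·(17 - 7) - 2 ≡ 7. → (7, 7)
double: tangent at (7, 7): λ = (3·7² + 4)/(2·7) ≡ 18/14. 14⁻¹ ≡ 15 (mod 19), so λ ≡ 18·15 ≡ 4.
  x = λ² - 7 - 7 = 16 - 14 ≡ 2; y = λ·(7 - 2) - 7 ≡ 13. → (2, 13)
add P: (2, 13) + (15, 4). λ = (4 - 13)/(15 - 2) ≡ 10/13 mod 19. 13⁻¹ ≡ 3 (mod 19), so λ ≡ 11.
  x = λ² - 2 - 15 = 121 - 17 ≡ 9; y = λ·(2 - 9) - 13 ≡ 5. → (9, 5)

(9, 5)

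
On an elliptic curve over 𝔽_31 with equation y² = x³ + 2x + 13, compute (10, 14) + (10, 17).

O

The two points share x = 10 and their y-coordinates satisfy 14 + 17 ≡ 0 (mod 31), so they are inverses. Their sum is 𝒪.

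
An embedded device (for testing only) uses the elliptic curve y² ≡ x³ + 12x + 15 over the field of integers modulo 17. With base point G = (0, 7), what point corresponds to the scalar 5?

Double-and-add on 5 = (101)₂. Start with G = (0, 7) for the leading 1-bit.
double: tangent at (0, 7): λ = (3·0² + 12)/(2·7) ≡ 12/14. 14⁻¹ ≡ 11 (mod 17) since 14·11 = 154 ≡ 1, so λ ≡ 12·11 ≡ 13.
  x = λ² - 0 - 0 = 169 - 0 ≡ 16; y = λ·(0 - 16) - 7 ≡ 6. → (16, 6)
double: tangent at (16, 6): λ = (3·16² + 12)/(2·6) ≡ 15/12. 12⁻¹ ≡ 10 (mod 17), so λ ≡ 15·10 ≡ 14.
  x = λ² - 16 - 16 = 196 - 32 ≡ 11; y = λ·(16 - 11) - 6 ≡ 13. → (11, 13)
add G: (11, 13) + (0, 7). λ = (7 - 13)/(0 - 11) ≡ 11/6 mod 17. 6⁻¹ ≡ 3 (mod 17), so λ ≡ 16.
  x = λ² - 11 - 0 = 256 - 11 ≡ 7; y = λ·(11 - 7) - 13 ≡ 0. → (7, 0)

(7, 0)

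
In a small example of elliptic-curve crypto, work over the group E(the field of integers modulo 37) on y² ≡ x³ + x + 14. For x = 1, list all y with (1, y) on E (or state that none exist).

4, 33

x³ + 1x + 14 = 16 ≡ 16 (mod 37).
Square roots of 16 mod 37: 4 and 33 (since 4² = 16 ≡ 16).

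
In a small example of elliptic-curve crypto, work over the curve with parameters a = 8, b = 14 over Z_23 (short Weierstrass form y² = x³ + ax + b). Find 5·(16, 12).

(6, 18)

Write P = (16, 12).
Repeated addition: build up to 5P.
2P: tangent at (16, 12): λ = (3·16² + 8)/(2·12) ≡ 17/1. 1⁻¹ ≡ 1 (mod 23) since 1·1 = 1 ≡ 1, so λ ≡ 17·1 ≡ 17.
  x = λ² - 16 - 16 = 289 - 32 ≡ 4; y = λ·(16 - 4) - 12 ≡ 8. → (4, 8)
3P: (4, 8) + (16, 12). λ = (12 - 8)/(16 - 4) ≡ 4/12 mod 23. 12⁻¹ ≡ 2 (mod 23) since 12·2 = 24 ≡ 1, so λ ≡ 8.
  x = λ² - 4 - 16 = 64 - 20 ≡ 21; y = λ·(4 - 21) - 8 ≡ 17. → (21, 17)
4P: (21, 17) + (16, 12). λ = (12 - 17)/(16 - 21) ≡ 18/18 mod 23. 18⁻¹ ≡ 9 (mod 23), so λ ≡ 1.
  x = λ² - 21 - 16 = 1 - 37 ≡ 10; y = λ·(21 - 10) - 17 ≡ 17. → (10, 17)
5P: (10, 17) + (16, 12). λ = (12 - 17)/(16 - 10) ≡ 18/6 mod 23. 6⁻¹ ≡ 4 (mod 23) since 6·4 = 24 ≡ 1, so λ ≡ 3.
  x = λ² - 10 - 16 = 9 - 26 ≡ 6; y = λ·(10 - 6) - 17 ≡ 18. → (6, 18)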